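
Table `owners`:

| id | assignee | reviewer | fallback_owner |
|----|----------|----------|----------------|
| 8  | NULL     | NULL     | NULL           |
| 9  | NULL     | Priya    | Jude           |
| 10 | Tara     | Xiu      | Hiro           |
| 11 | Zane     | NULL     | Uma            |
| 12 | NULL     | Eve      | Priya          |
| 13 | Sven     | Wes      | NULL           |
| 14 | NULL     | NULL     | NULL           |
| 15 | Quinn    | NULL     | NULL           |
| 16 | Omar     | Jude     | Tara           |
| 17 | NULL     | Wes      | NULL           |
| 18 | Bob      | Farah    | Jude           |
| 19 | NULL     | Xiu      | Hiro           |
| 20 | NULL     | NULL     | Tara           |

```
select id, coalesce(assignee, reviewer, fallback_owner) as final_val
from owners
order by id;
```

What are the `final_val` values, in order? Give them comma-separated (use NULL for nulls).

id=8: assignee=NULL, reviewer=NULL, fallback_owner=NULL (all NULL) → NULL
id=9: assignee=NULL, reviewer=Priya → Priya
id=10: assignee=Tara → Tara
id=11: assignee=Zane → Zane
id=12: assignee=NULL, reviewer=Eve → Eve
id=13: assignee=Sven → Sven
id=14: assignee=NULL, reviewer=NULL, fallback_owner=NULL (all NULL) → NULL
id=15: assignee=Quinn → Quinn
id=16: assignee=Omar → Omar
id=17: assignee=NULL, reviewer=Wes → Wes
id=18: assignee=Bob → Bob
id=19: assignee=NULL, reviewer=Xiu → Xiu
id=20: assignee=NULL, reviewer=NULL, fallback_owner=Tara → Tara

NULL, Priya, Tara, Zane, Eve, Sven, NULL, Quinn, Omar, Wes, Bob, Xiu, Tara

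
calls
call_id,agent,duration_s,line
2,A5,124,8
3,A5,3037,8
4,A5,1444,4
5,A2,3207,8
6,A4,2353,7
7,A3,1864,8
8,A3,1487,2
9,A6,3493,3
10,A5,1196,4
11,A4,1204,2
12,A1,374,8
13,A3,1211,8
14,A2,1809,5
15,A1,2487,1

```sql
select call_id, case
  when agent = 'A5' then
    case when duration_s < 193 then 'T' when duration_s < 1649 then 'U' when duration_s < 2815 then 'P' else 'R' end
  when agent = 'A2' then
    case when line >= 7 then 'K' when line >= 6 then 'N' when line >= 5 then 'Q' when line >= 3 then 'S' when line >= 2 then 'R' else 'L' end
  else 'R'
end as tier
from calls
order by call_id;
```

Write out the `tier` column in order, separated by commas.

call_id=2: agent='A5' → inner[duration_s < 193] → T
call_id=3: agent='A5' → inner[ELSE] → R
call_id=4: agent='A5' → inner[duration_s < 1649] → U
call_id=5: agent='A2' → inner[line >= 7] → K
call_id=6: agent='A4' → outer ELSE → R
call_id=7: agent='A3' → outer ELSE → R
call_id=8: agent='A3' → outer ELSE → R
call_id=9: agent='A6' → outer ELSE → R
call_id=10: agent='A5' → inner[duration_s < 1649] → U
call_id=11: agent='A4' → outer ELSE → R
call_id=12: agent='A1' → outer ELSE → R
call_id=13: agent='A3' → outer ELSE → R
call_id=14: agent='A2' → inner[line >= 5] → Q
call_id=15: agent='A1' → outer ELSE → R

T, R, U, K, R, R, R, R, U, R, R, R, Q, R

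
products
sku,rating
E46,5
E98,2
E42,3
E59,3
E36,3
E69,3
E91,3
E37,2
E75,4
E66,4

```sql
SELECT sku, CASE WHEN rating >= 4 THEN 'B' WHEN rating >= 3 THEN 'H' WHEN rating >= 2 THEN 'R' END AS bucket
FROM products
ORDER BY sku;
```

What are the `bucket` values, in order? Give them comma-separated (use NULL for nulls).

sku=E36: rating >= 3 → H
sku=E37: rating >= 2 → R
sku=E42: rating >= 3 → H
sku=E46: rating >= 4 → B
sku=E59: rating >= 3 → H
sku=E66: rating >= 4 → B
sku=E69: rating >= 3 → H
sku=E75: rating >= 4 → B
sku=E91: rating >= 3 → H
sku=E98: rating >= 2 → R

H, R, H, B, H, B, H, B, H, R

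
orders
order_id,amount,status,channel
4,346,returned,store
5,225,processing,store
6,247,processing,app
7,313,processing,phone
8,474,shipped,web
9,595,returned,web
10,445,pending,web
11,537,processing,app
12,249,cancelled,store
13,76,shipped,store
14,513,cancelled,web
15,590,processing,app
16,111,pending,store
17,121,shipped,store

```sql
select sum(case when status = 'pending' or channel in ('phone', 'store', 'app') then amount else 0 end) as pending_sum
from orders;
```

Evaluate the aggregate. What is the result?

order_id=4: ✓ → 346
order_id=5: ✓ → 225
order_id=6: ✓ → 247
order_id=7: ✓ → 313
order_id=8: ✗
order_id=9: ✗
order_id=10: ✓ → 445
order_id=11: ✓ → 537
order_id=12: ✓ → 249
order_id=13: ✓ → 76
order_id=14: ✗
order_id=15: ✓ → 590
order_id=16: ✓ → 111
order_id=17: ✓ → 121
pending_sum = 346 + 225 + 247 + 313 + 445 + 537 + 249 + 76 + 590 + 111 + 121 = 3260

3260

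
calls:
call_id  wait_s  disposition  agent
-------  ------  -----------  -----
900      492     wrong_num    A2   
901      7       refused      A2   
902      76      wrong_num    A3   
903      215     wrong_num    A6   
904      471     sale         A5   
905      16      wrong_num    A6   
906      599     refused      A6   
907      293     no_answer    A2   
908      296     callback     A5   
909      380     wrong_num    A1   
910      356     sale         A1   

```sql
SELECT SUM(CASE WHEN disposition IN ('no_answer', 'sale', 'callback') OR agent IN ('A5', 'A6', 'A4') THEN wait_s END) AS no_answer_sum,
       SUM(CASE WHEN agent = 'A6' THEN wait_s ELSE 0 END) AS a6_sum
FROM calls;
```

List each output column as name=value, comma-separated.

no_answer_sum=2246, a6_sum=830

[no_answer_sum: disposition IN ('no_answer', 'sale', 'callback') OR agent IN ('A5', 'A6', 'A4')]
call_id=900: ✗
call_id=901: ✗
call_id=902: ✗
call_id=903: ✓ → 215
call_id=904: ✓ → 471
call_id=905: ✓ → 16
call_id=906: ✓ → 599
call_id=907: ✓ → 293
call_id=908: ✓ → 296
call_id=909: ✗
call_id=910: ✓ → 356
no_answer_sum = 215 + 471 + 16 + 599 + 293 + 296 + 356 = 2246
—
[a6_sum: agent = 'A6']
call_id=900: ✗
call_id=901: ✗
call_id=902: ✗
call_id=903: ✓ → 215
call_id=904: ✗
call_id=905: ✓ → 16
call_id=906: ✓ → 599
call_id=907: ✗
call_id=908: ✗
call_id=909: ✗
call_id=910: ✗
a6_sum = 215 + 16 + 599 = 830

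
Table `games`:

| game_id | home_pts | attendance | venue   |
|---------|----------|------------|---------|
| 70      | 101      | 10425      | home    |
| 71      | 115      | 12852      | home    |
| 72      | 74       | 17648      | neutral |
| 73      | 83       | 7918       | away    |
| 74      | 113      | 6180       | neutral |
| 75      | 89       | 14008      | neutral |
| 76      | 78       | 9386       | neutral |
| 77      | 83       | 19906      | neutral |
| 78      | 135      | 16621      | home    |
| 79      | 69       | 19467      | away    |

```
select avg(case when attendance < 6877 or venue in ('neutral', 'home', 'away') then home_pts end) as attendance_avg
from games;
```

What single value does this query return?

game_id=70: ✓ → 101
game_id=71: ✓ → 115
game_id=72: ✓ → 74
game_id=73: ✓ → 83
game_id=74: ✓ → 113
game_id=75: ✓ → 89
game_id=76: ✓ → 78
game_id=77: ✓ → 83
game_id=78: ✓ → 135
game_id=79: ✓ → 69
attendance_avg = (101 + 115 + 74 + 83 + 113 + 89 + 78 + 83 + 135 + 69) / 10 = 94

94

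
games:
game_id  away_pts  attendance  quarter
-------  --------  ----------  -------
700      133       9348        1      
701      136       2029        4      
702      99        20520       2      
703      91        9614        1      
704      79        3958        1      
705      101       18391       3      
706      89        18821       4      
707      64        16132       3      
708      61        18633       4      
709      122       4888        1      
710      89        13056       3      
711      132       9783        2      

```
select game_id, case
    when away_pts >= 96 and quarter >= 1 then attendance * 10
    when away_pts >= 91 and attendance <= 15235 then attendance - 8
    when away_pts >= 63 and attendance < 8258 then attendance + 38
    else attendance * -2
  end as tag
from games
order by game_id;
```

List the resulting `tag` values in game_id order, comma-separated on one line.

93480, 20290, 205200, 9606, 3996, 183910, -37642, -32264, -37266, 48880, -26112, 97830

game_id=700: away_pts >= 96 and quarter >= 1 → 93480
game_id=701: away_pts >= 96 and quarter >= 1 → 20290
game_id=702: away_pts >= 96 and quarter >= 1 → 205200
game_id=703: away_pts >= 91 and attendance <= 15235 → 9606
game_id=704: away_pts >= 63 and attendance < 8258 → 3996
game_id=705: away_pts >= 96 and quarter >= 1 → 183910
game_id=706: ELSE → -37642
game_id=707: ELSE → -32264
game_id=708: ELSE → -37266
game_id=709: away_pts >= 96 and quarter >= 1 → 48880
game_id=710: ELSE → -26112
game_id=711: away_pts >= 96 and quarter >= 1 → 97830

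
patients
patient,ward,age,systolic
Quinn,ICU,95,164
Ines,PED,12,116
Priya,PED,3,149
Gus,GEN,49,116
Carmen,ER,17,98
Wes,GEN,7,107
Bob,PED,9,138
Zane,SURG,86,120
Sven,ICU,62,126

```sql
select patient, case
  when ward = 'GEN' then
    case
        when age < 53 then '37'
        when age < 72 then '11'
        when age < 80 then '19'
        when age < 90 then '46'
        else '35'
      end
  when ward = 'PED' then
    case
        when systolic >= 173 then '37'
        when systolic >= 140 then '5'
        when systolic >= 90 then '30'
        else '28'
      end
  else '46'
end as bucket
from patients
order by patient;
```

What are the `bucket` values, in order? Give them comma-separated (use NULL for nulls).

30, 46, 37, 30, 5, 46, 46, 37, 46

patient=Bob: ward='PED' → inner[systolic >= 90] → 30
patient=Carmen: ward='ER' → outer ELSE → 46
patient=Gus: ward='GEN' → inner[age < 53] → 37
patient=Ines: ward='PED' → inner[systolic >= 90] → 30
patient=Priya: ward='PED' → inner[systolic >= 140] → 5
patient=Quinn: ward='ICU' → outer ELSE → 46
patient=Sven: ward='ICU' → outer ELSE → 46
patient=Wes: ward='GEN' → inner[age < 53] → 37
patient=Zane: ward='SURG' → outer ELSE → 46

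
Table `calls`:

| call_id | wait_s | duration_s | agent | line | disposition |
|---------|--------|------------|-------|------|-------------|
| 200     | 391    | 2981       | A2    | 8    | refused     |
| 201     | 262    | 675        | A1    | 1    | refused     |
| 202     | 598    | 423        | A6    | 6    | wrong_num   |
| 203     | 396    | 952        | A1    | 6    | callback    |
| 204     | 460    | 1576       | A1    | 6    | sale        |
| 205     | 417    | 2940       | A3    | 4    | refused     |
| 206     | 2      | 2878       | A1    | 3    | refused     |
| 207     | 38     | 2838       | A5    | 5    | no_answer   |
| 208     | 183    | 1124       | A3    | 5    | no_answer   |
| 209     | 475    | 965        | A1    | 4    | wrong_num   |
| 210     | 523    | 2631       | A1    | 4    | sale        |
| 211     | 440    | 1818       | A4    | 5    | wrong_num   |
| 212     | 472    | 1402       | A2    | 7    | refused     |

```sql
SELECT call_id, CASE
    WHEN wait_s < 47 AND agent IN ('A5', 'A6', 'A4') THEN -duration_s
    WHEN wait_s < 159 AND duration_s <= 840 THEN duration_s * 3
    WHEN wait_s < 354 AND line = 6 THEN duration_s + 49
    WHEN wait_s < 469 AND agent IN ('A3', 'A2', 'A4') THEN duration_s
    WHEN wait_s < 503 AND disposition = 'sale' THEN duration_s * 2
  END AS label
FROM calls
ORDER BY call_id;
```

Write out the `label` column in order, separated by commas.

2981, NULL, NULL, NULL, 3152, 2940, NULL, -2838, 1124, NULL, NULL, 1818, NULL

call_id=200: wait_s < 469 AND agent IN ('A3', 'A2', 'A4') → 2981
call_id=201: (no match → NULL) → NULL
call_id=202: (no match → NULL) → NULL
call_id=203: (no match → NULL) → NULL
call_id=204: wait_s < 503 AND disposition = 'sale' → 3152
call_id=205: wait_s < 469 AND agent IN ('A3', 'A2', 'A4') → 2940
call_id=206: (no match → NULL) → NULL
call_id=207: wait_s < 47 AND agent IN ('A5', 'A6', 'A4') → -2838
call_id=208: wait_s < 469 AND agent IN ('A3', 'A2', 'A4') → 1124
call_id=209: (no match → NULL) → NULL
call_id=210: (no match → NULL) → NULL
call_id=211: wait_s < 469 AND agent IN ('A3', 'A2', 'A4') → 1818
call_id=212: (no match → NULL) → NULL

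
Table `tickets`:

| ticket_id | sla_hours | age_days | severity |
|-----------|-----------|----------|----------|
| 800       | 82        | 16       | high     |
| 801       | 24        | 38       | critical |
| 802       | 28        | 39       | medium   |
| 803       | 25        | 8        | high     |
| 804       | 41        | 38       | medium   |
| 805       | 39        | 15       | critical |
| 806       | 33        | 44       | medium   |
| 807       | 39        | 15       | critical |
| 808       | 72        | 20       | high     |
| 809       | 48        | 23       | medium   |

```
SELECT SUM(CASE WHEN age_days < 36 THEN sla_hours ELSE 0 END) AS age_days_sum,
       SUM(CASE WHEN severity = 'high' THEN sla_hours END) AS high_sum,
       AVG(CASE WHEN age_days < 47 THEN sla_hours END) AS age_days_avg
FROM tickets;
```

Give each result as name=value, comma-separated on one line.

age_days_sum=305, high_sum=179, age_days_avg=43.1

[age_days_sum: age_days < 36]
ticket_id=800: ✓ → 82
ticket_id=801: ✗
ticket_id=802: ✗
ticket_id=803: ✓ → 25
ticket_id=804: ✗
ticket_id=805: ✓ → 39
ticket_id=806: ✗
ticket_id=807: ✓ → 39
ticket_id=808: ✓ → 72
ticket_id=809: ✓ → 48
age_days_sum = 82 + 25 + 39 + 39 + 72 + 48 = 305
—
[high_sum: severity = 'high']
ticket_id=800: ✓ → 82
ticket_id=801: ✗
ticket_id=802: ✗
ticket_id=803: ✓ → 25
ticket_id=804: ✗
ticket_id=805: ✗
ticket_id=806: ✗
ticket_id=807: ✗
ticket_id=808: ✓ → 72
ticket_id=809: ✗
high_sum = 82 + 25 + 72 = 179
—
[age_days_avg: age_days < 47]
ticket_id=800: ✓ → 82
ticket_id=801: ✓ → 24
ticket_id=802: ✓ → 28
ticket_id=803: ✓ → 25
ticket_id=804: ✓ → 41
ticket_id=805: ✓ → 39
ticket_id=806: ✓ → 33
ticket_id=807: ✓ → 39
ticket_id=808: ✓ → 72
ticket_id=809: ✓ → 48
age_days_avg = (82 + 24 + 28 + 25 + 41 + 39 + 33 + 39 + 72 + 48) / 10 = 43.1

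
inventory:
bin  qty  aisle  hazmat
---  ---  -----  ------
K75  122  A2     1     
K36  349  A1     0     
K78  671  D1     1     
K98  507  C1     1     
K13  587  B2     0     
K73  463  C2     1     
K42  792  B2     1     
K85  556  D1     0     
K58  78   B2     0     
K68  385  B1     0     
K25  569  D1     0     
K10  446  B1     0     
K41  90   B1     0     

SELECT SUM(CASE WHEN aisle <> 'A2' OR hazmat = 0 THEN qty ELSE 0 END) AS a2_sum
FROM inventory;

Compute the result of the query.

5493

bin=K75: ✗
bin=K36: ✓ → 349
bin=K78: ✓ → 671
bin=K98: ✓ → 507
bin=K13: ✓ → 587
bin=K73: ✓ → 463
bin=K42: ✓ → 792
bin=K85: ✓ → 556
bin=K58: ✓ → 78
bin=K68: ✓ → 385
bin=K25: ✓ → 569
bin=K10: ✓ → 446
bin=K41: ✓ → 90
a2_sum = 349 + 671 + 507 + 587 + 463 + 792 + 556 + 78 + 385 + 569 + 446 + 90 = 5493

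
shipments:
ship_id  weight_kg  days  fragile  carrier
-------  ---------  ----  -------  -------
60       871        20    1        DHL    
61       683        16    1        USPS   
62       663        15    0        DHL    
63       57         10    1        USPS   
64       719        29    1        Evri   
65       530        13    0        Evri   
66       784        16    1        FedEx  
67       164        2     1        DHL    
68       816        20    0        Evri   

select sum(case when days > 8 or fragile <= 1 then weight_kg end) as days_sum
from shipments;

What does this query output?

5287

ship_id=60: ✓ → 871
ship_id=61: ✓ → 683
ship_id=62: ✓ → 663
ship_id=63: ✓ → 57
ship_id=64: ✓ → 719
ship_id=65: ✓ → 530
ship_id=66: ✓ → 784
ship_id=67: ✓ → 164
ship_id=68: ✓ → 816
days_sum = 871 + 683 + 663 + 57 + 719 + 530 + 784 + 164 + 816 = 5287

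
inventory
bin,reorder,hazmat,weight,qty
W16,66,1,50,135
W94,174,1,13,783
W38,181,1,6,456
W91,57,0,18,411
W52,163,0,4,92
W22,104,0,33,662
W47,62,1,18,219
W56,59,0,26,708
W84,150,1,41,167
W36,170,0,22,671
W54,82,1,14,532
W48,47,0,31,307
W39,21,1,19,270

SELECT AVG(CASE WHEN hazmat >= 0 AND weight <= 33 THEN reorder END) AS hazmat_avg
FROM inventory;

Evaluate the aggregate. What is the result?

bin=W16: ✗
bin=W94: ✓ → 174
bin=W38: ✓ → 181
bin=W91: ✓ → 57
bin=W52: ✓ → 163
bin=W22: ✓ → 104
bin=W47: ✓ → 62
bin=W56: ✓ → 59
bin=W84: ✗
bin=W36: ✓ → 170
bin=W54: ✓ → 82
bin=W48: ✓ → 47
bin=W39: ✓ → 21
hazmat_avg = (174 + 181 + 57 + 163 + 104 + 62 + 59 + 170 + 82 + 47 + 21) / 11 = 101.8181818182

101.8181818182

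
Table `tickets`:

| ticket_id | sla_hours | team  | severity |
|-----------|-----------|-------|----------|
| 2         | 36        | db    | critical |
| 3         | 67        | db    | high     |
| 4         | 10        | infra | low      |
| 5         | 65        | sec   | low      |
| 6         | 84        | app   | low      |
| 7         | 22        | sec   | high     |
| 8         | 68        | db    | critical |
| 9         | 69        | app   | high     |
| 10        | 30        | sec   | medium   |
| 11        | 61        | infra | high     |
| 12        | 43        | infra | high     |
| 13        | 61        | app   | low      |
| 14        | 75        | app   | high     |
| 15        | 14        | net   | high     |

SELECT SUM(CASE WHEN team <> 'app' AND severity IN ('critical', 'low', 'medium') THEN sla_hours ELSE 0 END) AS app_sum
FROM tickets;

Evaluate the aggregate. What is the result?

ticket_id=2: ✓ → 36
ticket_id=3: ✗
ticket_id=4: ✓ → 10
ticket_id=5: ✓ → 65
ticket_id=6: ✗
ticket_id=7: ✗
ticket_id=8: ✓ → 68
ticket_id=9: ✗
ticket_id=10: ✓ → 30
ticket_id=11: ✗
ticket_id=12: ✗
ticket_id=13: ✗
ticket_id=14: ✗
ticket_id=15: ✗
app_sum = 36 + 10 + 65 + 68 + 30 = 209

209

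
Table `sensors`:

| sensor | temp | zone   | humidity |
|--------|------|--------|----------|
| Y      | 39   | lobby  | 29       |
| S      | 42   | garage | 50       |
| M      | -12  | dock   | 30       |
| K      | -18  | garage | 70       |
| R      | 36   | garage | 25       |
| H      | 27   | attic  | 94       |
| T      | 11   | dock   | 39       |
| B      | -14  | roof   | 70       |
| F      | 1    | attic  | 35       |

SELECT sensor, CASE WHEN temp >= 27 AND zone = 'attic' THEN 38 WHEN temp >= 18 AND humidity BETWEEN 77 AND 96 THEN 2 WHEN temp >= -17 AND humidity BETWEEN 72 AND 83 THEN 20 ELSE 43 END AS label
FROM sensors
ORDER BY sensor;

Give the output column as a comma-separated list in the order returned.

43, 43, 38, 43, 43, 43, 43, 43, 43

sensor=B: ELSE → 43
sensor=F: ELSE → 43
sensor=H: temp >= 27 AND zone = 'attic' → 38
sensor=K: ELSE → 43
sensor=M: ELSE → 43
sensor=R: ELSE → 43
sensor=S: ELSE → 43
sensor=T: ELSE → 43
sensor=Y: ELSE → 43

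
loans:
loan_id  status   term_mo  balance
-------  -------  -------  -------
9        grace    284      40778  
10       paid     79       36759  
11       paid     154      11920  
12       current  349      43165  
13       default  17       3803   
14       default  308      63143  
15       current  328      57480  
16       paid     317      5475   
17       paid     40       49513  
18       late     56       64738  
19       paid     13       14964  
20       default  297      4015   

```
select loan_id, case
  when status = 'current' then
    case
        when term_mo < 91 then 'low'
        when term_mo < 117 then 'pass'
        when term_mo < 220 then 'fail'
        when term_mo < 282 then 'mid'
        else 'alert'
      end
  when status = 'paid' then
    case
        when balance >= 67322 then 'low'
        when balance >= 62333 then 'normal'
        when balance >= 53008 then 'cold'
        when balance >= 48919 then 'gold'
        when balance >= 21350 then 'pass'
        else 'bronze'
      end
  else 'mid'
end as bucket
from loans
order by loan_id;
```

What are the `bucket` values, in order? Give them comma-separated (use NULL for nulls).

mid, pass, bronze, alert, mid, mid, alert, bronze, gold, mid, bronze, mid

loan_id=9: status='grace' → outer ELSE → mid
loan_id=10: status='paid' → inner[balance >= 21350] → pass
loan_id=11: status='paid' → inner[ELSE] → bronze
loan_id=12: status='current' → inner[ELSE] → alert
loan_id=13: status='default' → outer ELSE → mid
loan_id=14: status='default' → outer ELSE → mid
loan_id=15: status='current' → inner[ELSE] → alert
loan_id=16: status='paid' → inner[ELSE] → bronze
loan_id=17: status='paid' → inner[balance >= 48919] → gold
loan_id=18: status='late' → outer ELSE → mid
loan_id=19: status='paid' → inner[ELSE] → bronze
loan_id=20: status='default' → outer ELSE → mid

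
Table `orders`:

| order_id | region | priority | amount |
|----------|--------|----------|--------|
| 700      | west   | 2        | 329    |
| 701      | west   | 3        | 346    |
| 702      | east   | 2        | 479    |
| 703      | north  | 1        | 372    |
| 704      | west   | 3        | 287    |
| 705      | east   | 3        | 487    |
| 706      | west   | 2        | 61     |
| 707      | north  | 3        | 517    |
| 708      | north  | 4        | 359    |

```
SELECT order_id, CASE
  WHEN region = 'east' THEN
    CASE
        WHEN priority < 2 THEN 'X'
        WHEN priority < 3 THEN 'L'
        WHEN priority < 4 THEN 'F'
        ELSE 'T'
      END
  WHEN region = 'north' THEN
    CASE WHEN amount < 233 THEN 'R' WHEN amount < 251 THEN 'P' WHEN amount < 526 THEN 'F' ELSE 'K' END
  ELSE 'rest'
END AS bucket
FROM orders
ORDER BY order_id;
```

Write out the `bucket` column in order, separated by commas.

order_id=700: region='west' → outer ELSE → rest
order_id=701: region='west' → outer ELSE → rest
order_id=702: region='east' → inner[priority < 3] → L
order_id=703: region='north' → inner[amount < 526] → F
order_id=704: region='west' → outer ELSE → rest
order_id=705: region='east' → inner[priority < 4] → F
order_id=706: region='west' → outer ELSE → rest
order_id=707: region='north' → inner[amount < 526] → F
order_id=708: region='north' → inner[amount < 526] → F

rest, rest, L, F, rest, F, rest, F, F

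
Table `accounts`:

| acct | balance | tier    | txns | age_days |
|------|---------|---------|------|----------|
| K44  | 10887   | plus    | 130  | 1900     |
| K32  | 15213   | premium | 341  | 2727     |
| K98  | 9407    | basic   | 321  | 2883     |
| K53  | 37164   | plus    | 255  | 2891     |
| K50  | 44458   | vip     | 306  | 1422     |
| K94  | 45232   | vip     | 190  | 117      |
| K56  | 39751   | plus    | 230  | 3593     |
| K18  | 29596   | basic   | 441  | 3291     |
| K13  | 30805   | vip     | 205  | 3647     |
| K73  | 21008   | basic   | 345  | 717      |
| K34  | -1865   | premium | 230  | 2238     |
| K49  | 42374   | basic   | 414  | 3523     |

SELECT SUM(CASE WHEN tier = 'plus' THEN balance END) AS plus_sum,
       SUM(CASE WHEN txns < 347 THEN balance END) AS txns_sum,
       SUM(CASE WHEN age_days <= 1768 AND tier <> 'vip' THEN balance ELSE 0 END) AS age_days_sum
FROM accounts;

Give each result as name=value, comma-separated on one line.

plus_sum=87802, txns_sum=252060, age_days_sum=21008

[plus_sum: tier = 'plus']
acct=K44: ✓ → 10887
acct=K32: ✗
acct=K98: ✗
acct=K53: ✓ → 37164
acct=K50: ✗
acct=K94: ✗
acct=K56: ✓ → 39751
acct=K18: ✗
acct=K13: ✗
acct=K73: ✗
acct=K34: ✗
acct=K49: ✗
plus_sum = 10887 + 37164 + 39751 = 87802
—
[txns_sum: txns < 347]
acct=K44: ✓ → 10887
acct=K32: ✓ → 15213
acct=K98: ✓ → 9407
acct=K53: ✓ → 37164
acct=K50: ✓ → 44458
acct=K94: ✓ → 45232
acct=K56: ✓ → 39751
acct=K18: ✗
acct=K13: ✓ → 30805
acct=K73: ✓ → 21008
acct=K34: ✓ → -1865
acct=K49: ✗
txns_sum = 10887 + 15213 + 9407 + 37164 + 44458 + 45232 + 39751 + 30805 + 21008 + -1865 = 252060
—
[age_days_sum: age_days <= 1768 AND tier <> 'vip']
acct=K44: ✗
acct=K32: ✗
acct=K98: ✗
acct=K53: ✗
acct=K50: ✗
acct=K94: ✗
acct=K56: ✗
acct=K18: ✗
acct=K13: ✗
acct=K73: ✓ → 21008
acct=K34: ✗
acct=K49: ✗
age_days_sum = 21008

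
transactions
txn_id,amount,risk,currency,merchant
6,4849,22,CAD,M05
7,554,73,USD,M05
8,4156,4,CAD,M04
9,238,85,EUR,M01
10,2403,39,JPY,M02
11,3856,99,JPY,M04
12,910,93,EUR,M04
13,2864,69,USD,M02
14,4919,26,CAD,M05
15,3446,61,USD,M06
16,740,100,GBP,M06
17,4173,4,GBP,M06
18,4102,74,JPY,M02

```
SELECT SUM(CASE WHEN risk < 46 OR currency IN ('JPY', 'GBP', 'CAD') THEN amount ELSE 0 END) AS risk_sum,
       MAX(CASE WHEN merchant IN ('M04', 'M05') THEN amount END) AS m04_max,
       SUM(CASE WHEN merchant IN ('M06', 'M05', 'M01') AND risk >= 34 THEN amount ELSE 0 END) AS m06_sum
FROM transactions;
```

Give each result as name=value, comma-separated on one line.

[risk_sum: risk < 46 OR currency IN ('JPY', 'GBP', 'CAD')]
txn_id=6: ✓ → 4849
txn_id=7: ✗
txn_id=8: ✓ → 4156
txn_id=9: ✗
txn_id=10: ✓ → 2403
txn_id=11: ✓ → 3856
txn_id=12: ✗
txn_id=13: ✗
txn_id=14: ✓ → 4919
txn_id=15: ✗
txn_id=16: ✓ → 740
txn_id=17: ✓ → 4173
txn_id=18: ✓ → 4102
risk_sum = 4849 + 4156 + 2403 + 3856 + 4919 + 740 + 4173 + 4102 = 29198
—
[m04_max: merchant IN ('M04', 'M05')]
txn_id=6: ✓ → 4849
txn_id=7: ✓ → 554
txn_id=8: ✓ → 4156
txn_id=9: ✗
txn_id=10: ✗
txn_id=11: ✓ → 3856
txn_id=12: ✓ → 910
txn_id=13: ✗
txn_id=14: ✓ → 4919
txn_id=15: ✗
txn_id=16: ✗
txn_id=17: ✗
txn_id=18: ✗
m04_max = MAX(4849, 554, 4156, 3856, 910, 4919) = 4919
—
[m06_sum: merchant IN ('M06', 'M05', 'M01') AND risk >= 34]
txn_id=6: ✗
txn_id=7: ✓ → 554
txn_id=8: ✗
txn_id=9: ✓ → 238
txn_id=10: ✗
txn_id=11: ✗
txn_id=12: ✗
txn_id=13: ✗
txn_id=14: ✗
txn_id=15: ✓ → 3446
txn_id=16: ✓ → 740
txn_id=17: ✗
txn_id=18: ✗
m06_sum = 554 + 238 + 3446 + 740 = 4978

risk_sum=29198, m04_max=4919, m06_sum=4978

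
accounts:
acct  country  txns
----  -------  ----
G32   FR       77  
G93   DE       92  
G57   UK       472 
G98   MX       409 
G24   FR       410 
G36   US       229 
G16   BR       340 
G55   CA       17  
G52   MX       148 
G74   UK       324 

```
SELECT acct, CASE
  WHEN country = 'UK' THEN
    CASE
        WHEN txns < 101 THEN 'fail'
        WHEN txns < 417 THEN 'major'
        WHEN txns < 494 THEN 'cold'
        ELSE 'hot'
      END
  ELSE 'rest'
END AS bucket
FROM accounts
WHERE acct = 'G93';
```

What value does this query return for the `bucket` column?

rest

acct = G93: country=DE, txns=92.
country='DE' → outer ELSE → rest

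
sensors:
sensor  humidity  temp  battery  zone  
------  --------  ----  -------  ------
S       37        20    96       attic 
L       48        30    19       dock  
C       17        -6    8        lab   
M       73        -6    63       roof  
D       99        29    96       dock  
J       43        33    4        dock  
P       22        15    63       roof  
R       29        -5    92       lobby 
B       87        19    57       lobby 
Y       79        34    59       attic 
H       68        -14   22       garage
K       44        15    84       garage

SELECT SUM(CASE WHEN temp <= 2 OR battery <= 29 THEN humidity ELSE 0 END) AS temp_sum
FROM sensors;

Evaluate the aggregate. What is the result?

278

sensor=S: ✗
sensor=L: ✓ → 48
sensor=C: ✓ → 17
sensor=M: ✓ → 73
sensor=D: ✗
sensor=J: ✓ → 43
sensor=P: ✗
sensor=R: ✓ → 29
sensor=B: ✗
sensor=Y: ✗
sensor=H: ✓ → 68
sensor=K: ✗
temp_sum = 48 + 17 + 73 + 43 + 29 + 68 = 278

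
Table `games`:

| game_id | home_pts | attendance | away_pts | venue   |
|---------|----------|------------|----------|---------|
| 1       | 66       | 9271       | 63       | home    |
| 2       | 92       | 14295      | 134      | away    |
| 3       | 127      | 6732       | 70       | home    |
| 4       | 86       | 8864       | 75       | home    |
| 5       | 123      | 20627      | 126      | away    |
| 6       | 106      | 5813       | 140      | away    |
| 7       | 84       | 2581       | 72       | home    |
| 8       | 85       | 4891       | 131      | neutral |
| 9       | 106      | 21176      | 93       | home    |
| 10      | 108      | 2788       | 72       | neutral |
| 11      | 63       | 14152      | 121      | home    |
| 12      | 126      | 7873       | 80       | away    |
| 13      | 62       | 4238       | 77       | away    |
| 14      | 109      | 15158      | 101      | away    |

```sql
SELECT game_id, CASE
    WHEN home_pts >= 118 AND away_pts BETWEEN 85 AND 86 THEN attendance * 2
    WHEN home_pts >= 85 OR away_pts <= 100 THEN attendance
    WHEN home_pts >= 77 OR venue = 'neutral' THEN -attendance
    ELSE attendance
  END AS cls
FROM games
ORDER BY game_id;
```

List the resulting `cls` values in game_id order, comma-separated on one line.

game_id=1: home_pts >= 85 OR away_pts <= 100 → 9271
game_id=2: home_pts >= 85 OR away_pts <= 100 → 14295
game_id=3: home_pts >= 85 OR away_pts <= 100 → 6732
game_id=4: home_pts >= 85 OR away_pts <= 100 → 8864
game_id=5: home_pts >= 85 OR away_pts <= 100 → 20627
game_id=6: home_pts >= 85 OR away_pts <= 100 → 5813
game_id=7: home_pts >= 85 OR away_pts <= 100 → 2581
game_id=8: home_pts >= 85 OR away_pts <= 100 → 4891
game_id=9: home_pts >= 85 OR away_pts <= 100 → 21176
game_id=10: home_pts >= 85 OR away_pts <= 100 → 2788
game_id=11: ELSE → 14152
game_id=12: home_pts >= 85 OR away_pts <= 100 → 7873
game_id=13: home_pts >= 85 OR away_pts <= 100 → 4238
game_id=14: home_pts >= 85 OR away_pts <= 100 → 15158

9271, 14295, 6732, 8864, 20627, 5813, 2581, 4891, 21176, 2788, 14152, 7873, 4238, 15158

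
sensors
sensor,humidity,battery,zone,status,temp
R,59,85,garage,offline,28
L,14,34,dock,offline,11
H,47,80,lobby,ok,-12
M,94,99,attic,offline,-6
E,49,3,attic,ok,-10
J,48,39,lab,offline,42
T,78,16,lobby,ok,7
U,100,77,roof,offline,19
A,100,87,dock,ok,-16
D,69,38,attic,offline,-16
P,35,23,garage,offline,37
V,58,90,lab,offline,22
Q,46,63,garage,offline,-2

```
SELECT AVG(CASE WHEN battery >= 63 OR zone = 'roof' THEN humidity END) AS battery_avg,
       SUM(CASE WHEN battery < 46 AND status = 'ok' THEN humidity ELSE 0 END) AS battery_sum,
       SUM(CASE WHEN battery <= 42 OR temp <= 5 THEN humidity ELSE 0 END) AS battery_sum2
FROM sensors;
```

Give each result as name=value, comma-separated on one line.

battery_avg=72, battery_sum=127, battery_sum2=580

[battery_avg: battery >= 63 OR zone = 'roof']
sensor=R: ✓ → 59
sensor=L: ✗
sensor=H: ✓ → 47
sensor=M: ✓ → 94
sensor=E: ✗
sensor=J: ✗
sensor=T: ✗
sensor=U: ✓ → 100
sensor=A: ✓ → 100
sensor=D: ✗
sensor=P: ✗
sensor=V: ✓ → 58
sensor=Q: ✓ → 46
battery_avg = (59 + 47 + 94 + 100 + 100 + 58 + 46) / 7 = 72
—
[battery_sum: battery < 46 AND status = 'ok']
sensor=R: ✗
sensor=L: ✗
sensor=H: ✗
sensor=M: ✗
sensor=E: ✓ → 49
sensor=J: ✗
sensor=T: ✓ → 78
sensor=U: ✗
sensor=A: ✗
sensor=D: ✗
sensor=P: ✗
sensor=V: ✗
sensor=Q: ✗
battery_sum = 49 + 78 = 127
—
[battery_sum2: battery <= 42 OR temp <= 5]
sensor=R: ✗
sensor=L: ✓ → 14
sensor=H: ✓ → 47
sensor=M: ✓ → 94
sensor=E: ✓ → 49
sensor=J: ✓ → 48
sensor=T: ✓ → 78
sensor=U: ✗
sensor=A: ✓ → 100
sensor=D: ✓ → 69
sensor=P: ✓ → 35
sensor=V: ✗
sensor=Q: ✓ → 46
battery_sum2 = 14 + 47 + 94 + 49 + 48 + 78 + 100 + 69 + 35 + 46 = 580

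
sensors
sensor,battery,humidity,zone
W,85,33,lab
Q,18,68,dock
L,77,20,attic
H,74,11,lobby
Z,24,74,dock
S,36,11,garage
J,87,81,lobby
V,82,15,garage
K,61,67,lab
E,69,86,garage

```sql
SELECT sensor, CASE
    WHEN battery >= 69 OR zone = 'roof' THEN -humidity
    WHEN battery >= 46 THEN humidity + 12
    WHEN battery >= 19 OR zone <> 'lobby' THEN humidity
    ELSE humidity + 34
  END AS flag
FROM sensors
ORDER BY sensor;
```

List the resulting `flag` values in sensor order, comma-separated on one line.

sensor=E: battery >= 69 OR zone = 'roof' → -86
sensor=H: battery >= 69 OR zone = 'roof' → -11
sensor=J: battery >= 69 OR zone = 'roof' → -81
sensor=K: battery >= 46 → 79
sensor=L: battery >= 69 OR zone = 'roof' → -20
sensor=Q: battery >= 19 OR zone <> 'lobby' → 68
sensor=S: battery >= 19 OR zone <> 'lobby' → 11
sensor=V: battery >= 69 OR zone = 'roof' → -15
sensor=W: battery >= 69 OR zone = 'roof' → -33
sensor=Z: battery >= 19 OR zone <> 'lobby' → 74

-86, -11, -81, 79, -20, 68, 11, -15, -33, 74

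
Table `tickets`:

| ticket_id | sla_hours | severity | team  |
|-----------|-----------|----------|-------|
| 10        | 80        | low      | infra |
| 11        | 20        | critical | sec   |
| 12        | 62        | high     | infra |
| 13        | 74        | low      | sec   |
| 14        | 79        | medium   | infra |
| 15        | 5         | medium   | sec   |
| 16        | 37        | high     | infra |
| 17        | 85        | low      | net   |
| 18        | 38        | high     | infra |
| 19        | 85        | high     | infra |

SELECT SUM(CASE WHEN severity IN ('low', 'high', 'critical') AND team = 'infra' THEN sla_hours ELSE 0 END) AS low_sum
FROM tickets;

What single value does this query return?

302

ticket_id=10: ✓ → 80
ticket_id=11: ✗
ticket_id=12: ✓ → 62
ticket_id=13: ✗
ticket_id=14: ✗
ticket_id=15: ✗
ticket_id=16: ✓ → 37
ticket_id=17: ✗
ticket_id=18: ✓ → 38
ticket_id=19: ✓ → 85
low_sum = 80 + 62 + 37 + 38 + 85 = 302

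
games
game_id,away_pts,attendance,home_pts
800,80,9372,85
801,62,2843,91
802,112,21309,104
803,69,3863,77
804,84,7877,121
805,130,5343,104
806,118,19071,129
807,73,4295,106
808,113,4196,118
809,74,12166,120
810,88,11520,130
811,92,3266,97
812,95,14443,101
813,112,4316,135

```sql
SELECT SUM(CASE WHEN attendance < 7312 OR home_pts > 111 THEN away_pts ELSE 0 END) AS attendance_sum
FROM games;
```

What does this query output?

game_id=800: ✗
game_id=801: ✓ → 62
game_id=802: ✗
game_id=803: ✓ → 69
game_id=804: ✓ → 84
game_id=805: ✓ → 130
game_id=806: ✓ → 118
game_id=807: ✓ → 73
game_id=808: ✓ → 113
game_id=809: ✓ → 74
game_id=810: ✓ → 88
game_id=811: ✓ → 92
game_id=812: ✗
game_id=813: ✓ → 112
attendance_sum = 62 + 69 + 84 + 130 + 118 + 73 + 113 + 74 + 88 + 92 + 112 = 1015

1015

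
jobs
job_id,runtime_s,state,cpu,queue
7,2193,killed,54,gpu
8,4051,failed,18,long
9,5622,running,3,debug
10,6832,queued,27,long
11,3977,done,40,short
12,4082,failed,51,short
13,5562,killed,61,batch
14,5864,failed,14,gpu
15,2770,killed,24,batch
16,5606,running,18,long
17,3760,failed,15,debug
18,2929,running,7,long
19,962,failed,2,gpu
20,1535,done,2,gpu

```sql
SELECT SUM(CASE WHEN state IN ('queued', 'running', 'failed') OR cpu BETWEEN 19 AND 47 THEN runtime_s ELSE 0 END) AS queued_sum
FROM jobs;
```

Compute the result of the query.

job_id=7: ✗
job_id=8: ✓ → 4051
job_id=9: ✓ → 5622
job_id=10: ✓ → 6832
job_id=11: ✓ → 3977
job_id=12: ✓ → 4082
job_id=13: ✗
job_id=14: ✓ → 5864
job_id=15: ✓ → 2770
job_id=16: ✓ → 5606
job_id=17: ✓ → 3760
job_id=18: ✓ → 2929
job_id=19: ✓ → 962
job_id=20: ✗
queued_sum = 4051 + 5622 + 6832 + 3977 + 4082 + 5864 + 2770 + 5606 + 3760 + 2929 + 962 = 46455

46455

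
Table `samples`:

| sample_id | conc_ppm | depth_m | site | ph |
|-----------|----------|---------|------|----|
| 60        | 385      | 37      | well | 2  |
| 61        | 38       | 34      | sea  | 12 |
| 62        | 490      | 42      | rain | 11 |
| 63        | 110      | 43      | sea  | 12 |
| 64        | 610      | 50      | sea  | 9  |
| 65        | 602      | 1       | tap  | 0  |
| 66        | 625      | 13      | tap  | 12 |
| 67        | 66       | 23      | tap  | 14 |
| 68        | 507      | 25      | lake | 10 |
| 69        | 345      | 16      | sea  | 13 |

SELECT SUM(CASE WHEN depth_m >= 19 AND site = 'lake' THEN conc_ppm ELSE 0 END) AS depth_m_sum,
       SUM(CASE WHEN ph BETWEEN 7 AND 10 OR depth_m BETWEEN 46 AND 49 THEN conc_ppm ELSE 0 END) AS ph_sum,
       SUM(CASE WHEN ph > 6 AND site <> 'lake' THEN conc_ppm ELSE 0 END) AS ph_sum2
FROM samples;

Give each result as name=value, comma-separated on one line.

depth_m_sum=507, ph_sum=1117, ph_sum2=2284

[depth_m_sum: depth_m >= 19 AND site = 'lake']
sample_id=60: ✗
sample_id=61: ✗
sample_id=62: ✗
sample_id=63: ✗
sample_id=64: ✗
sample_id=65: ✗
sample_id=66: ✗
sample_id=67: ✗
sample_id=68: ✓ → 507
sample_id=69: ✗
depth_m_sum = 507
—
[ph_sum: ph BETWEEN 7 AND 10 OR depth_m BETWEEN 46 AND 49]
sample_id=60: ✗
sample_id=61: ✗
sample_id=62: ✗
sample_id=63: ✗
sample_id=64: ✓ → 610
sample_id=65: ✗
sample_id=66: ✗
sample_id=67: ✗
sample_id=68: ✓ → 507
sample_id=69: ✗
ph_sum = 610 + 507 = 1117
—
[ph_sum2: ph > 6 AND site <> 'lake']
sample_id=60: ✗
sample_id=61: ✓ → 38
sample_id=62: ✓ → 490
sample_id=63: ✓ → 110
sample_id=64: ✓ → 610
sample_id=65: ✗
sample_id=66: ✓ → 625
sample_id=67: ✓ → 66
sample_id=68: ✗
sample_id=69: ✓ → 345
ph_sum2 = 38 + 490 + 110 + 610 + 625 + 66 + 345 = 2284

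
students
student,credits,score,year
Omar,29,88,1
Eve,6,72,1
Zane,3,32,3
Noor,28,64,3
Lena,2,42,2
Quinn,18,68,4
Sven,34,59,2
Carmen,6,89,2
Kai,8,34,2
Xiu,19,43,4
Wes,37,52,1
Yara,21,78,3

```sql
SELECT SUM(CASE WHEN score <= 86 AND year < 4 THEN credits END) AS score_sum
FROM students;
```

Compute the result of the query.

student=Omar: ✗
student=Eve: ✓ → 6
student=Zane: ✓ → 3
student=Noor: ✓ → 28
student=Lena: ✓ → 2
student=Quinn: ✗
student=Sven: ✓ → 34
student=Carmen: ✗
student=Kai: ✓ → 8
student=Xiu: ✗
student=Wes: ✓ → 37
student=Yara: ✓ → 21
score_sum = 6 + 3 + 28 + 2 + 34 + 8 + 37 + 21 = 139

139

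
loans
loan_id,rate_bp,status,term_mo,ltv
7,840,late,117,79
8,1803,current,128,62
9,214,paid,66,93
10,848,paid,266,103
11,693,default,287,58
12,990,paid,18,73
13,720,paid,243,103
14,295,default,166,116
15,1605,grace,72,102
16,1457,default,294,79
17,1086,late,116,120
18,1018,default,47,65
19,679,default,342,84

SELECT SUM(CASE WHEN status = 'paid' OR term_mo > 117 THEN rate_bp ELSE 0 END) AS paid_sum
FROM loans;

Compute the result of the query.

7699

loan_id=7: ✗
loan_id=8: ✓ → 1803
loan_id=9: ✓ → 214
loan_id=10: ✓ → 848
loan_id=11: ✓ → 693
loan_id=12: ✓ → 990
loan_id=13: ✓ → 720
loan_id=14: ✓ → 295
loan_id=15: ✗
loan_id=16: ✓ → 1457
loan_id=17: ✗
loan_id=18: ✗
loan_id=19: ✓ → 679
paid_sum = 1803 + 214 + 848 + 693 + 990 + 720 + 295 + 1457 + 679 = 7699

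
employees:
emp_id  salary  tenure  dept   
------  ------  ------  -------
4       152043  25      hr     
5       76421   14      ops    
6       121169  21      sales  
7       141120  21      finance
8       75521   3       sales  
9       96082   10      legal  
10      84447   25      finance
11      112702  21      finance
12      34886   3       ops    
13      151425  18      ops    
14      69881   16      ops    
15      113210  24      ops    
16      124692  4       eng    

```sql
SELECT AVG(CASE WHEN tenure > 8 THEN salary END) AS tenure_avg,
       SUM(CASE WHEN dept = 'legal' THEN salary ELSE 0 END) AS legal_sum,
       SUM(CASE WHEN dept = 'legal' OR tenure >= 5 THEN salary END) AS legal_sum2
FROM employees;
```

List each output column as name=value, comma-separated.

tenure_avg=111850, legal_sum=96082, legal_sum2=1118500

[tenure_avg: tenure > 8]
emp_id=4: ✓ → 152043
emp_id=5: ✓ → 76421
emp_id=6: ✓ → 121169
emp_id=7: ✓ → 141120
emp_id=8: ✗
emp_id=9: ✓ → 96082
emp_id=10: ✓ → 84447
emp_id=11: ✓ → 112702
emp_id=12: ✗
emp_id=13: ✓ → 151425
emp_id=14: ✓ → 69881
emp_id=15: ✓ → 113210
emp_id=16: ✗
tenure_avg = (152043 + 76421 + 121169 + 141120 + 96082 + 84447 + 112702 + 151425 + 69881 + 113210) / 10 = 111850
—
[legal_sum: dept = 'legal']
emp_id=4: ✗
emp_id=5: ✗
emp_id=6: ✗
emp_id=7: ✗
emp_id=8: ✗
emp_id=9: ✓ → 96082
emp_id=10: ✗
emp_id=11: ✗
emp_id=12: ✗
emp_id=13: ✗
emp_id=14: ✗
emp_id=15: ✗
emp_id=16: ✗
legal_sum = 96082
—
[legal_sum2: dept = 'legal' OR tenure >= 5]
emp_id=4: ✓ → 152043
emp_id=5: ✓ → 76421
emp_id=6: ✓ → 121169
emp_id=7: ✓ → 141120
emp_id=8: ✗
emp_id=9: ✓ → 96082
emp_id=10: ✓ → 84447
emp_id=11: ✓ → 112702
emp_id=12: ✗
emp_id=13: ✓ → 151425
emp_id=14: ✓ → 69881
emp_id=15: ✓ → 113210
emp_id=16: ✗
legal_sum2 = 152043 + 76421 + 121169 + 141120 + 96082 + 84447 + 112702 + 151425 + 69881 + 113210 = 1118500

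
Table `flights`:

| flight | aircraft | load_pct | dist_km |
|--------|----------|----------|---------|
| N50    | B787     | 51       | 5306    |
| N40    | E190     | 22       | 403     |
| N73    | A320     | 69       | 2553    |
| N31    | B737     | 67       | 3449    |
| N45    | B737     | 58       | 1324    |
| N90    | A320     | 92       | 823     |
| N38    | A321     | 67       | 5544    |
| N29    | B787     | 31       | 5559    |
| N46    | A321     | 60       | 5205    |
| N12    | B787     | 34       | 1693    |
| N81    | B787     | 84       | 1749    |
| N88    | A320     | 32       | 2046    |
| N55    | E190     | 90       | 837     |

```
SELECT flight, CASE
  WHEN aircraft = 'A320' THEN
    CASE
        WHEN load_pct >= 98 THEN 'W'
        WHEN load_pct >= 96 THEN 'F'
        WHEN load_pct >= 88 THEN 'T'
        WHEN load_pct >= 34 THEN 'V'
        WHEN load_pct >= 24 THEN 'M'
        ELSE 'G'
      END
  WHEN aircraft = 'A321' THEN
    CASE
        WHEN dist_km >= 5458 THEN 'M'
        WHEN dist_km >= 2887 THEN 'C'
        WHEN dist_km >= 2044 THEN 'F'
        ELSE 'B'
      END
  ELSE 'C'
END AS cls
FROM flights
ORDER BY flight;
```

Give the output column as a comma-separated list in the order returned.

flight=N12: aircraft='B787' → outer ELSE → C
flight=N29: aircraft='B787' → outer ELSE → C
flight=N31: aircraft='B737' → outer ELSE → C
flight=N38: aircraft='A321' → inner[dist_km >= 5458] → M
flight=N40: aircraft='E190' → outer ELSE → C
flight=N45: aircraft='B737' → outer ELSE → C
flight=N46: aircraft='A321' → inner[dist_km >= 2887] → C
flight=N50: aircraft='B787' → outer ELSE → C
flight=N55: aircraft='E190' → outer ELSE → C
flight=N73: aircraft='A320' → inner[load_pct >= 34] → V
flight=N81: aircraft='B787' → outer ELSE → C
flight=N88: aircraft='A320' → inner[load_pct >= 24] → M
flight=N90: aircraft='A320' → inner[load_pct >= 88] → T

C, C, C, M, C, C, C, C, C, V, C, M, T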